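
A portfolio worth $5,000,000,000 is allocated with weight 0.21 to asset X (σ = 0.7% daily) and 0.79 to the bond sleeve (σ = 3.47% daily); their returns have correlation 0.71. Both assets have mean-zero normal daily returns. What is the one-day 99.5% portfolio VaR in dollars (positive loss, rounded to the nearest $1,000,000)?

$367,000,000

σ_p² = 0.21²·0.7² + 0.79²·3.47² + 2·0.71·0.21·0.79·0.7·3.47 = 8.1086 (%²).
σ_p = √8.1086 = 2.848%.
At 99.5%, z = 2.576.
VaR = 2.576 × 2.848% = 7.336%; on $5,000,000,000 that is $366,800,000.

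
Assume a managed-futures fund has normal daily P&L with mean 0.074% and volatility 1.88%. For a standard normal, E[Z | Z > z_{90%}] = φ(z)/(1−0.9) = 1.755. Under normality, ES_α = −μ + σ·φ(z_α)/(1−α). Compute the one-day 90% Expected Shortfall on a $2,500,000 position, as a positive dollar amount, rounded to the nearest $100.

$80,600

ES = −(0.074%) + 1.88% × 1.755 = 3.225%.
On $2,500,000: 0.03225 × $2,500,000 = $80,625.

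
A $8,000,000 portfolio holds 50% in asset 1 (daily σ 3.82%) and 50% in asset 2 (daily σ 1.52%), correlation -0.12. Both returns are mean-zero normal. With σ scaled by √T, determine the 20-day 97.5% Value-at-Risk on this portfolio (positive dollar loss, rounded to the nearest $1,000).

σ_p = √(0.5²·3.82² + 0.5²·1.52² + 2·-0.12·0.5·0.5·3.82·1.52) = 1.969%.
σ_{20d} = 1.969% × √20 = 8.806%.
z(97.5%) = 1.960.
VaR = 1.960 × 8.806% = 17.260%; on $8,000,000 that is $1,380,800.

$1,381,000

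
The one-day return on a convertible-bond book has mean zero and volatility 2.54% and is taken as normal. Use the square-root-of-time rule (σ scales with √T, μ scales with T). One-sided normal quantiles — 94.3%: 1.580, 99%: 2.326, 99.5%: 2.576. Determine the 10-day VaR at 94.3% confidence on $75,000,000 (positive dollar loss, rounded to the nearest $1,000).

$9,518,000

σ_{10d} = 2.54% × √10 = 8.032%.
VaR = 1.580 × 8.032% = 12.691%.
On $75,000,000: 0.12691 × $75,000,000 = $9,518,250.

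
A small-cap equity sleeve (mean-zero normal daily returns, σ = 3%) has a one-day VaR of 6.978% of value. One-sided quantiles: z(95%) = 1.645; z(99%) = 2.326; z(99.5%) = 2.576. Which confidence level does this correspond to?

Implied z = VaR/σ = 6.978 / 3 = 2.326.
This matches z(99%) = 2.326.

99%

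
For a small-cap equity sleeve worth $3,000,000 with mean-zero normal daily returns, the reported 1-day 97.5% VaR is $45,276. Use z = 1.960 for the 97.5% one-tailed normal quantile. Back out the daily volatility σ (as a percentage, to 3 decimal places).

0.770%

VaR as a fraction: $45,276 / $3,000,000 = 1.509%.
σ = VaR / z = 1.509% / 1.960 = 0.770%.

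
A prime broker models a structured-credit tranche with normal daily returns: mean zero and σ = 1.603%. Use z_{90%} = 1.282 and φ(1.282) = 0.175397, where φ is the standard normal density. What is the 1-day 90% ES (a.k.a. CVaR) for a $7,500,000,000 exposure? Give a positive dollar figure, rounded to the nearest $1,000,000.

$211,000,000

Tail multiplier: φ(z)/(1−α) = 0.175397 / 0.1 = 1.754.
ES = 1.603% × 1.754 = 2.812%.
On $7,500,000,000: 0.02812 × $7,500,000,000 = $210,900,000.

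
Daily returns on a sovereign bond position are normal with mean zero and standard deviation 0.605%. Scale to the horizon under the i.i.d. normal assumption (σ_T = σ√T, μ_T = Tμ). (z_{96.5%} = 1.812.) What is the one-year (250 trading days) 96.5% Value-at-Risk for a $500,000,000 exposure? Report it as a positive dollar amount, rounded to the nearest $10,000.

$86,670,000

σ_{250d} = 0.605% × √250 = 9.566%.
VaR = 1.812 × 9.566% = 17.334%.
On $500,000,000: 0.17334 × $500,000,000 = $86,670,000.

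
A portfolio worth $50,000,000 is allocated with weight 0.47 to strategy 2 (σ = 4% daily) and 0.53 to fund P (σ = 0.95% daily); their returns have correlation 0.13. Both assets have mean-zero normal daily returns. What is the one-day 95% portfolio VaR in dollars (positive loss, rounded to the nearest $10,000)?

σ_p² = 0.47²·4² + 0.53²·0.95² + 2·0.13·0.47·0.53·4·0.95 = 4.0340 (%²).
σ_p = √4.0340 = 2.008%.
At 95%, z = 1.645.
VaR = 1.645 × 2.008% = 3.303%; on $50,000,000 that is $1,651,500.

$1,650,000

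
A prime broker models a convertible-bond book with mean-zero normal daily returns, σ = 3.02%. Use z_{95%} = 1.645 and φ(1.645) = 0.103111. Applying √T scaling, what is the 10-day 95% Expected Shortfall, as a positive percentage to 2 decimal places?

19.69%

σ_{10d} = 3.02% × √10 = 9.550%.
ES multiplier = φ(z)/(1−α) = 0.103111/0.05 = 2.062.
ES = 9.550% × 2.062 = 19.692%.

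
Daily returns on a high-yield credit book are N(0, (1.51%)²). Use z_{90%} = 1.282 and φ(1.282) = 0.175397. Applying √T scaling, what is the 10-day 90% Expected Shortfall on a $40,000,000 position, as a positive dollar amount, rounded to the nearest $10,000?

$3,350,000

σ_{10d} = 1.51% × √10 = 4.775%.
ES multiplier = φ(z)/(1−α) = 0.175397/0.1 = 1.754.
ES = 4.775% × 1.754 = 8.375%; on $40,000,000: $3,350,000.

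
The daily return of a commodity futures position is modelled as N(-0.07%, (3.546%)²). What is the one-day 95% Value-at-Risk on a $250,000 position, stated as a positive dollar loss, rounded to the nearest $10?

$14,760

At 95% one-sided, z = 1.645.
VaR = −μ + z·σ = −(-0.07%) + 1.645 × 3.546% = 5.903%.
On $250,000: 0.05903 × $250,000 = $14,758.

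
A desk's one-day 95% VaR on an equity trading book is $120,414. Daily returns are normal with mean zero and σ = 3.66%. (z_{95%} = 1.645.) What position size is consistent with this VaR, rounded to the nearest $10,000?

VaR as a fraction of value: z·σ = 1.645 × 3.66% = 6.0207%.
Position = $120,414 / 0.060207 = $2,000,000.

$2,000,000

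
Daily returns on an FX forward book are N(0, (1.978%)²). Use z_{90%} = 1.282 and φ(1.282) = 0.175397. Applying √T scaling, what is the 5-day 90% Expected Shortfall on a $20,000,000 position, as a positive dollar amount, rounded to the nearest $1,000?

σ_{5d} = 1.978% × √5 = 4.423%.
ES multiplier = φ(z)/(1−α) = 0.175397/0.1 = 1.754.
ES = 4.423% × 1.754 = 7.758%; on $20,000,000: $1,551,600.

$1,552,000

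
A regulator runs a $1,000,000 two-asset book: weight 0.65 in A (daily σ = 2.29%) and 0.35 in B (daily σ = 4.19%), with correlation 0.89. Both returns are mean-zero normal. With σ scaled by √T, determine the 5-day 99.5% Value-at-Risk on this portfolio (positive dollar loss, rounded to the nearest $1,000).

σ_p = √(0.65²·2.29² + 0.35²·4.19² + 2·0.89·0.65·0.35·2.29·4.19) = 2.873%.
σ_{5d} = 2.873% × √5 = 6.424%.
z(99.5%) = 2.576.
VaR = 2.576 × 6.424% = 16.548%; on $1,000,000 that is $165,480.

$165,000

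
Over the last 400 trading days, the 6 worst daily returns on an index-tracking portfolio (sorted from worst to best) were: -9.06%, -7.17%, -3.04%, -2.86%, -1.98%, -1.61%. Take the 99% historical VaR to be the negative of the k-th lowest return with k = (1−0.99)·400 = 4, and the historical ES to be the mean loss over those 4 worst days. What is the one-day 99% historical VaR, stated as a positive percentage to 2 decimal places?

2.86%

k = 4; the 4th lowest return is -2.86%, so VaR = 2.86%.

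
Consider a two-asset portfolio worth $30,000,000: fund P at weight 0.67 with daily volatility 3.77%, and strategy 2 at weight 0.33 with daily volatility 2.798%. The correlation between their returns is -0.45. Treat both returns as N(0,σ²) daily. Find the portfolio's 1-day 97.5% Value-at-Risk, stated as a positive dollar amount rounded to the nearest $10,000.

σ_p² = 0.67²·3.77² + 0.33²·2.798² + 2·-0.45·0.67·0.33·3.77·2.798 = 5.1337 (%²).
σ_p = √5.1337 = 2.266%.
At 97.5%, z = 1.960.
VaR = 1.960 × 2.266% = 4.441%; on $30,000,000 that is $1,332,300.

$1,330,000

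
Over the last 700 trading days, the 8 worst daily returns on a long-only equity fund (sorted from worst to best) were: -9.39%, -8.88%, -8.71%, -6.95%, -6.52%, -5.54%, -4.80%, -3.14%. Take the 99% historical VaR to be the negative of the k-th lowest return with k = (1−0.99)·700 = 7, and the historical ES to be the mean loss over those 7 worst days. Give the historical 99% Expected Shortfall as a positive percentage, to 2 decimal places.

The 7 worst returns sum to -50.79%.
ES = −(-50.79%) / 7 = 7.2557…% ≈ 7.26%.

7.26%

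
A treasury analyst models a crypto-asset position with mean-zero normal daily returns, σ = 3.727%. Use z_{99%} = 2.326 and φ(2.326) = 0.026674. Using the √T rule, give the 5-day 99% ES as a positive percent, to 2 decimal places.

22.23%

σ_{5d} = 3.727% × √5 = 8.334%.
ES multiplier = φ(z)/(1−α) = 0.026674/0.01 = 2.667.
ES = 8.334% × 2.667 = 22.227%.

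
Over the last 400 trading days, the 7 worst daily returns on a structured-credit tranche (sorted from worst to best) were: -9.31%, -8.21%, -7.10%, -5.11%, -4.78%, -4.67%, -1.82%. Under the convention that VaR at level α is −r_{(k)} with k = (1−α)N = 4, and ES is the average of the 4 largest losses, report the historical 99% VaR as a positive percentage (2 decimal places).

k = 4; the 4th lowest return is -5.11%, so VaR = 5.11%.

5.11%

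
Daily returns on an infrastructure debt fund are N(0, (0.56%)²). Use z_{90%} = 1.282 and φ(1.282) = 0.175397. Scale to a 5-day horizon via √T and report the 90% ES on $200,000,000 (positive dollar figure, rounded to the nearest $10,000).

σ_{5d} = 0.56% × √5 = 1.252%.
ES multiplier = φ(z)/(1−α) = 0.175397/0.1 = 1.754.
ES = 1.252% × 1.754 = 2.196%; on $200,000,000: $4,392,000.

$4,390,000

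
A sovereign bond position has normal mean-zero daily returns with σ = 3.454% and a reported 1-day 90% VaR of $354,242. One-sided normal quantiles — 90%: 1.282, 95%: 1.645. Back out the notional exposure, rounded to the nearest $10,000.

$8,000,000

VaR as a fraction of value: z·σ = 1.282 × 3.454% = 4.42803%.
Position = $354,242 / 0.0442803 = $7,999,995.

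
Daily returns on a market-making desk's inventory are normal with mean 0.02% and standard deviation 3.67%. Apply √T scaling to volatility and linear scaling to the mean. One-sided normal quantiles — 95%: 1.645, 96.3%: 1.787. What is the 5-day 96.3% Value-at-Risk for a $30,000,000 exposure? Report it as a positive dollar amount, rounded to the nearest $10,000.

$4,370,000

σ_{5d} = 3.67% × √5 = 8.206%; μ_{5d} = 5 × 0.02% = 0.100%.
VaR = −(0.100%) + 1.787 × 8.206% = 14.564%.
On $30,000,000: 0.14564 × $30,000,000 = $4,369,200.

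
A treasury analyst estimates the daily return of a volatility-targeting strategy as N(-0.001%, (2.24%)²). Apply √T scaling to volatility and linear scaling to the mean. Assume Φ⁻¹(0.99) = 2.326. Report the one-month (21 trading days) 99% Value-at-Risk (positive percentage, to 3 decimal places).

σ_{21d} = 2.24% × √21 = 10.265%; μ_{21d} = 21 × -0.001% = -0.021%.
VaR = −(-0.021%) + 2.326 × 10.265% = 23.897%.

23.897%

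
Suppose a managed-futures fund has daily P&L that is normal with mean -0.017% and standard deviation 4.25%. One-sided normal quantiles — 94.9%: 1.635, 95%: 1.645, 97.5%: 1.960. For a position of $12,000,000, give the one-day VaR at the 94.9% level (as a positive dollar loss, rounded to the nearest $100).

$835,900

VaR = −μ + z·σ = −(-0.017%) + 1.635 × 4.25% = 6.966%.
On $12,000,000: 0.06966 × $12,000,000 = $835,920.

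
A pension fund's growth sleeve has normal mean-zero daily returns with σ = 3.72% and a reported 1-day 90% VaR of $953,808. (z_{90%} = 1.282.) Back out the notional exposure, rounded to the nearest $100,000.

$20,000,000

VaR as a fraction of value: z·σ = 1.282 × 3.72% = 4.76904%.
Position = $953,808 / 0.0476904 = $20,000,000.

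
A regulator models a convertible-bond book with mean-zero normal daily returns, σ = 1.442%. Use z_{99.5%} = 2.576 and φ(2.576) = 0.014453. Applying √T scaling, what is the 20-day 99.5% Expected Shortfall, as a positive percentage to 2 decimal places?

18.64%

σ_{20d} = 1.442% × √20 = 6.449%.
ES multiplier = φ(z)/(1−α) = 0.014453/0.005 = 2.891.
ES = 6.449% × 2.891 = 18.644%.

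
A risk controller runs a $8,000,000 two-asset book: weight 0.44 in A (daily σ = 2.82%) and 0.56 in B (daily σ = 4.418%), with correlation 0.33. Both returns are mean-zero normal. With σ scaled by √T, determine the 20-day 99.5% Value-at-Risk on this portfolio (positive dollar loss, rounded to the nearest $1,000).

$2,868,000

σ_p = √(0.44²·2.82² + 0.56²·4.418² + 2·0.33·0.44·0.56·2.82·4.418) = 3.112%.
σ_{20d} = 3.112% × √20 = 13.917%.
z(99.5%) = 2.576.
VaR = 2.576 × 13.917% = 35.850%; on $8,000,000 that is $2,868,000.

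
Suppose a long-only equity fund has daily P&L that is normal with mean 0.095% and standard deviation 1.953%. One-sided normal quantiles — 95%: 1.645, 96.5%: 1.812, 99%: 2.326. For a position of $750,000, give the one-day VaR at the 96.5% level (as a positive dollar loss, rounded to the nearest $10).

VaR = −μ + z·σ = −(0.095%) + 1.812 × 1.953% = 3.444%.
On $750,000: 0.03444 × $750,000 = $25,830.

$25,830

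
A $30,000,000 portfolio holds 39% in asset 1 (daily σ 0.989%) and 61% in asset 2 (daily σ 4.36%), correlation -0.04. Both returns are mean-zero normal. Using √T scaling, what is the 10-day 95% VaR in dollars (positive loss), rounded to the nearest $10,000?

$4,170,000

σ_p = √(0.39²·0.989² + 0.61²·4.36² + 2·-0.04·0.39·0.61·0.989·4.36) = 2.672%.
σ_{10d} = 2.672% × √10 = 8.450%.
z(95%) = 1.645.
VaR = 1.645 × 8.450% = 13.900%; on $30,000,000 that is $4,170,000.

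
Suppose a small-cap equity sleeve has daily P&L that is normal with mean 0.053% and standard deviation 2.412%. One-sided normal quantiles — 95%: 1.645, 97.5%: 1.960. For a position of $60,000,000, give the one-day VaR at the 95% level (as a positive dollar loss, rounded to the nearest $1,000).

VaR = −μ + z·σ = −(0.053%) + 1.645 × 2.412% = 3.915%.
On $60,000,000: 0.03915 × $60,000,000 = $2,349,000.

$2,349,000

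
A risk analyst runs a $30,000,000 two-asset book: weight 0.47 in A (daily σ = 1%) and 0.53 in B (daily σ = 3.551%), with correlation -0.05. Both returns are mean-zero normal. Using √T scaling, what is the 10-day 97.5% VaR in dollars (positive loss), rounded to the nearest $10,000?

σ_p = √(0.47²·1² + 0.53²·3.551² + 2·-0.05·0.47·0.53·1·3.551) = 1.917%.
σ_{10d} = 1.917% × √10 = 6.062%.
z(97.5%) = 1.960.
VaR = 1.960 × 6.062% = 11.882%; on $30,000,000 that is $3,564,600.

$3,560,000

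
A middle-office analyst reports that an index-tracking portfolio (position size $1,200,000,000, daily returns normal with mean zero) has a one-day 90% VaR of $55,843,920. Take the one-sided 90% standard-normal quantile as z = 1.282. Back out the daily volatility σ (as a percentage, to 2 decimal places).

3.63%

VaR as a fraction: $55,843,920 / $1,200,000,000 = 4.654%.
σ = VaR / z = 4.654% / 1.282 = 3.630%.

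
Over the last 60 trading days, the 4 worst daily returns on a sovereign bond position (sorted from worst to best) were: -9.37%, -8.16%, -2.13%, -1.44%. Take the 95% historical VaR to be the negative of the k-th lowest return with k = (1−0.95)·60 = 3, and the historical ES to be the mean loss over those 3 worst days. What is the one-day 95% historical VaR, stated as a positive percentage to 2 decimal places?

2.13%

k = 3; the 3rd lowest return is -2.13%, so VaR = 2.13%.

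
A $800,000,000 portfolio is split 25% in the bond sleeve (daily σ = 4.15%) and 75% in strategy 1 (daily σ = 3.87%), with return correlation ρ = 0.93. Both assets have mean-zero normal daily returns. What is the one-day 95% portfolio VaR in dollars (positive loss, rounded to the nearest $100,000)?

σ_p² = 0.25²·4.15² + 0.75²·3.87² + 2·0.93·0.25·0.75·4.15·3.87 = 15.1020 (%²).
σ_p = √15.1020 = 3.886%.
At 95%, z = 1.645.
VaR = 1.645 × 3.886% = 6.392%; on $800,000,000 that is $51,136,000.

$51,100,000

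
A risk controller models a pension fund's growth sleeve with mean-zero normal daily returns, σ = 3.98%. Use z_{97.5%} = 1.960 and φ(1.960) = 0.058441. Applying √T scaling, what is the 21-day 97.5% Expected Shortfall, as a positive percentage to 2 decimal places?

42.64%

σ_{21d} = 3.98% × √21 = 18.239%.
ES multiplier = φ(z)/(1−α) = 0.058441/0.025 = 2.338.
ES = 18.239% × 2.338 = 42.643%.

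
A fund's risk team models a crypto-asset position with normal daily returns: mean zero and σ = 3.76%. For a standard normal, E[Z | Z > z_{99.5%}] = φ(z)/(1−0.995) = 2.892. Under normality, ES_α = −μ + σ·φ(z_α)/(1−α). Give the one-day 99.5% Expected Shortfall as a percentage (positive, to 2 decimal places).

10.87%

ES = 3.76% × 2.892 = 10.874%.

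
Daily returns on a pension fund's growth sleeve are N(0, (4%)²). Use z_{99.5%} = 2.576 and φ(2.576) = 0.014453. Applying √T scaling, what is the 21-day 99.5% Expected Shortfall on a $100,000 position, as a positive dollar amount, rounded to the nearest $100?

σ_{21d} = 4% × √21 = 18.330%.
ES multiplier = φ(z)/(1−α) = 0.014453/0.005 = 2.891.
ES = 18.330% × 2.891 = 52.992%; on $100,000: $52,992.

$53,000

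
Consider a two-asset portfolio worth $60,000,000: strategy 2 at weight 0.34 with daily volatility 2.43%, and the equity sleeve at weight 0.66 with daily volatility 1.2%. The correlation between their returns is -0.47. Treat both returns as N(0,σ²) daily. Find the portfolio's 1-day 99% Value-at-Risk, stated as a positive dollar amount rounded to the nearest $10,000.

$1,160,000

σ_p² = 0.34²·2.43² + 0.66²·1.2² + 2·-0.47·0.34·0.66·2.43·1.2 = 0.6948 (%²).
σ_p = √0.6948 = 0.834%.
At 99%, z = 2.326.
VaR = 2.326 × 0.834% = 1.940%; on $60,000,000 that is $1,164,000.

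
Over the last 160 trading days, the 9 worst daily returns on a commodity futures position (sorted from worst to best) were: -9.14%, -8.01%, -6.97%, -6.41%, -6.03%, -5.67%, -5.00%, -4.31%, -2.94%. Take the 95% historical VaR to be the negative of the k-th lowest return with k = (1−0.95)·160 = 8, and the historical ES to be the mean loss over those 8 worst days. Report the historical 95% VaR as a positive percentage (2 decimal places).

4.31%

k = 8; the 8th lowest return is -4.31%, so VaR = 4.31%.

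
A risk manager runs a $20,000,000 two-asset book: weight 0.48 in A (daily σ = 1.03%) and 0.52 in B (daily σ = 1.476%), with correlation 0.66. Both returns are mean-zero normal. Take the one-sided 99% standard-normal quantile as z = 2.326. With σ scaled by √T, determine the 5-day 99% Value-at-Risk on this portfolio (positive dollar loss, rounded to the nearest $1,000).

σ_p = √(0.48²·1.03² + 0.52²·1.476² + 2·0.66·0.48·0.52·1.03·1.476) = 1.155%.
σ_{5d} = 1.155% × √5 = 2.583%.
VaR = 2.326 × 2.583% = 6.008%; on $20,000,000 that is $1,201,600.

$1,202,000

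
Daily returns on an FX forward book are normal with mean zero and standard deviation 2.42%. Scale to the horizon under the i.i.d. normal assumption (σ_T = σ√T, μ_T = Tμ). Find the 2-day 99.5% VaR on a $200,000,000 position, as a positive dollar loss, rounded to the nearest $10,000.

At 99.5%, z = 2.576.
σ_{2d} = 2.42% × √2 = 3.422%.
VaR = 2.576 × 3.422% = 8.815%.
On $200,000,000: 0.08815 × $200,000,000 = $17,630,000.

$17,630,000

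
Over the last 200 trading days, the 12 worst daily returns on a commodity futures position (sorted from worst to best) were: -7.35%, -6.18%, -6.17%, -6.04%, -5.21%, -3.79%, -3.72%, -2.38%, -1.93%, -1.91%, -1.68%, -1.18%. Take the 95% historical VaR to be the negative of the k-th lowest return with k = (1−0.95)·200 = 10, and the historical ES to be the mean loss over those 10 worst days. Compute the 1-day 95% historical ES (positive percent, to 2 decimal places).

The 10 worst returns sum to -44.68%.
ES = −(-44.68%) / 10 = 4.468% ≈ 4.47%.

4.47%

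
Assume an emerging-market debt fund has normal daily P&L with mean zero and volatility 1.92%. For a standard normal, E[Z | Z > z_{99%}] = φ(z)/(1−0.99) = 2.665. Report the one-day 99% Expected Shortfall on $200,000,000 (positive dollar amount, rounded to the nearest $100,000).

ES = 1.92% × 2.665 = 5.117%.
On $200,000,000: 0.05117 × $200,000,000 = $10,234,000.

$10,200,000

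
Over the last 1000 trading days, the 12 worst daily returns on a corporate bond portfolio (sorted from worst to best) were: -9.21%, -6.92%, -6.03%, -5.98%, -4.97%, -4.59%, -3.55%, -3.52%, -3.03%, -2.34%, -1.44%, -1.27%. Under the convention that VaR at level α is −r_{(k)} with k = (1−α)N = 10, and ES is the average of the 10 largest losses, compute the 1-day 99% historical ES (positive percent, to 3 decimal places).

5.014%

The 10 worst returns sum to -50.14%.
ES = −(-50.14%) / 10 = 5.014%.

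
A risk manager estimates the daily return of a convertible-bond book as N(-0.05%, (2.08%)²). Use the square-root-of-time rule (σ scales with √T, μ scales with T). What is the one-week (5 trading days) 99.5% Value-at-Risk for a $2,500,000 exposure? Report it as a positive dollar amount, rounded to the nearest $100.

At 99.5%, z = 2.576.
σ_{5d} = 2.08% × √5 = 4.651%; μ_{5d} = 5 × -0.05% = -0.250%.
VaR = −(-0.250%) + 2.576 × 4.651% = 12.231%.
On $2,500,000: 0.12231 × $2,500,000 = $305,775.

$305,800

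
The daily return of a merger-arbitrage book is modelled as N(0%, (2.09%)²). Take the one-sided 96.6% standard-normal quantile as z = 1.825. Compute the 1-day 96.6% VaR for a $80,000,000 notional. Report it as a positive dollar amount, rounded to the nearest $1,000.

$3,051,000

VaR = z·σ = 1.825 × 2.09% = 3.814%.
On $80,000,000: 0.03814 × $80,000,000 = $3,051,200.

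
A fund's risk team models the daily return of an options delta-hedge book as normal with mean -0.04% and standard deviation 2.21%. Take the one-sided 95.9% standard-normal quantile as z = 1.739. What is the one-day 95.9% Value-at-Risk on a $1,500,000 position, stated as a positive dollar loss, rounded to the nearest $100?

VaR = −μ + z·σ = −(-0.04%) + 1.739 × 2.21% = 3.883%.
On $1,500,000: 0.03883 × $1,500,000 = $58,245.

$58,200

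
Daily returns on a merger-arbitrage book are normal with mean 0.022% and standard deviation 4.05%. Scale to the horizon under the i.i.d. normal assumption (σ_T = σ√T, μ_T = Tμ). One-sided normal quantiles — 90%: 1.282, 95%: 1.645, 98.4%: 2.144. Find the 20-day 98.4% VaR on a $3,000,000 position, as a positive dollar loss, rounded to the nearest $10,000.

σ_{20d} = 4.05% × √20 = 18.112%; μ_{20d} = 20 × 0.022% = 0.440%.
VaR = −(0.440%) + 2.144 × 18.112% = 38.392%.
On $3,000,000: 0.38392 × $3,000,000 = $1,151,760.

$1,150,000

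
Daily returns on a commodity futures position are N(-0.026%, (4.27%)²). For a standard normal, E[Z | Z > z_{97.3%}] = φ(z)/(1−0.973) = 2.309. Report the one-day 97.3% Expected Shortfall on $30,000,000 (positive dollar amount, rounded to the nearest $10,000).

ES = −(-0.026%) + 4.27% × 2.309 = 9.885%.
On $30,000,000: 0.09885 × $30,000,000 = $2,965,500.

$2,970,000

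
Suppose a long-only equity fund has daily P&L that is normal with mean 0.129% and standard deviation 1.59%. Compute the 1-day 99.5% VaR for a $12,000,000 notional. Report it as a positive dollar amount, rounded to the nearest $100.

At 99.5% one-sided, z = 2.576.
VaR = −μ + z·σ = −(0.129%) + 2.576 × 1.59% = 3.967%.
On $12,000,000: 0.03967 × $12,000,000 = $476,040.

$476,000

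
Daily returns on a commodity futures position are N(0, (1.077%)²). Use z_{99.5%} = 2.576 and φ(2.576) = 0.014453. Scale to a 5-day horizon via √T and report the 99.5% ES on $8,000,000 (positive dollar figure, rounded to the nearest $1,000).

$557,000

σ_{5d} = 1.077% × √5 = 2.408%.
ES multiplier = φ(z)/(1−α) = 0.014453/0.005 = 2.891.
ES = 2.408% × 2.891 = 6.962%; on $8,000,000: $556,960.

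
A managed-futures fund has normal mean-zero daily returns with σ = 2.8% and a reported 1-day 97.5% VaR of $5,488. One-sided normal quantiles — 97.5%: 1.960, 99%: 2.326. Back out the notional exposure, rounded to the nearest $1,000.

$100,000

VaR as a fraction of value: z·σ = 1.960 × 2.8% = 5.488%.
Position = $5,488 / 0.05488 = $100,000.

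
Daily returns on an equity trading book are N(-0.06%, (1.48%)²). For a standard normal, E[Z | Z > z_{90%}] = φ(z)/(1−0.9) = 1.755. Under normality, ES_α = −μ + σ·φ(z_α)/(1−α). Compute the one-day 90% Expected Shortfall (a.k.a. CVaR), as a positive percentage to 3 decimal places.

ES = −(-0.06%) + 1.48% × 1.755 = 2.657%.

2.657%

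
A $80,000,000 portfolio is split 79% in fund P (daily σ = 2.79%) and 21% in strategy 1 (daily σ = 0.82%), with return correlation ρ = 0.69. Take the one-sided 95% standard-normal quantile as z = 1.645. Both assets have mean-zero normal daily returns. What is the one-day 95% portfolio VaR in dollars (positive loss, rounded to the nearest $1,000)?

$3,061,000

σ_p² = 0.79²·2.79² + 0.21²·0.82² + 2·0.69·0.79·0.21·2.79·0.82 = 5.4115 (%²).
σ_p = √5.4115 = 2.326%.
VaR = 1.645 × 2.326% = 3.826%; on $80,000,000 that is $3,060,800.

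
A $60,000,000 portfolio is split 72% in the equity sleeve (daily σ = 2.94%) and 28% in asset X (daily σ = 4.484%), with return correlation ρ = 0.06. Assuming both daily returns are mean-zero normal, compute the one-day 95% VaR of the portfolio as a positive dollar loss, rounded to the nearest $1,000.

σ_p² = 0.72²·2.94² + 0.28²·4.484² + 2·0.06·0.72·0.28·2.94·4.484 = 6.3761 (%²).
σ_p = √6.3761 = 2.525%.
At 95%, z = 1.645.
VaR = 1.645 × 2.525% = 4.154%; on $60,000,000 that is $2,492,400.

$2,492,000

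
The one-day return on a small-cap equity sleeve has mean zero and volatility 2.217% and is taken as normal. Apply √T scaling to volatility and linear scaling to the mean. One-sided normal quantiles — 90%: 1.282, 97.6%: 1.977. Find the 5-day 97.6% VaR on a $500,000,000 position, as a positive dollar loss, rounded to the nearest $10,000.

σ_{5d} = 2.217% × √5 = 4.957%.
VaR = 1.977 × 4.957% = 9.800%.
On $500,000,000: 0.09800 × $500,000,000 = $49,000,000.

$49,000,000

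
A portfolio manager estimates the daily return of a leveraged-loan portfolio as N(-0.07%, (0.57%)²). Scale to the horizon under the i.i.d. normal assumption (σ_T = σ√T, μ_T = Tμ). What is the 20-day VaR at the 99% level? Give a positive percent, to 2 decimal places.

At 99%, z = 2.326.
σ_{20d} = 0.57% × √20 = 2.549%; μ_{20d} = 20 × -0.07% = -1.400%.
VaR = −(-1.400%) + 2.326 × 2.549% = 7.329%.

7.33%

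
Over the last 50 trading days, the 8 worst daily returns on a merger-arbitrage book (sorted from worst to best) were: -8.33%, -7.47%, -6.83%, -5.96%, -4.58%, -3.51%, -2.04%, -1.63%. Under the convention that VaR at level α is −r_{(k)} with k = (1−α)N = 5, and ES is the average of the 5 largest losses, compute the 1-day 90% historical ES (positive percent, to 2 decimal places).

The 5 worst returns sum to -33.17%.
ES = −(-33.17%) / 5 = 6.634% ≈ 6.63%.

6.63%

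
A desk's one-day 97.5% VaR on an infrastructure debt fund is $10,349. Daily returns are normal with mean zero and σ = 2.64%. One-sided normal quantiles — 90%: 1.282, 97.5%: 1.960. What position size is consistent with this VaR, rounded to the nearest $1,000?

$200,000

VaR as a fraction of value: z·σ = 1.960 × 2.64% = 5.1744%.
Position = $10,349 / 0.051744 = $200,004.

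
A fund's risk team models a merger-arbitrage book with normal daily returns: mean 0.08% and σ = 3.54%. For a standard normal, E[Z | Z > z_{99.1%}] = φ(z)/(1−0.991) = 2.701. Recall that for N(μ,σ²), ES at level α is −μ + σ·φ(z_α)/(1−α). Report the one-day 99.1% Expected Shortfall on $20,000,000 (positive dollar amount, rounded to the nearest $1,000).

ES = −(0.08%) + 3.54% × 2.701 = 9.482%.
On $20,000,000: 0.09482 × $20,000,000 = $1,896,400.

$1,896,000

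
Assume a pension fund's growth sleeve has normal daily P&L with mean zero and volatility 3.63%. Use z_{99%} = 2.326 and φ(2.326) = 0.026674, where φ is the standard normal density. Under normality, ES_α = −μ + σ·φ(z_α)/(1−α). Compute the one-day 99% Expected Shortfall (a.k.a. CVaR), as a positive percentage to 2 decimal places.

Tail multiplier: φ(z)/(1−α) = 0.026674 / 0.01 = 2.667.
ES = 3.63% × 2.667 = 9.681%.

9.68%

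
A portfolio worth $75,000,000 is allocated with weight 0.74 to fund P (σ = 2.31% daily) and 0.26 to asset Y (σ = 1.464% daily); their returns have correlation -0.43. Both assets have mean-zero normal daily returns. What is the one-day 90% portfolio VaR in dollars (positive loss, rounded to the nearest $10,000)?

$1,520,000

σ_p² = 0.74²·2.31² + 0.26²·1.464² + 2·-0.43·0.74·0.26·2.31·1.464 = 2.5074 (%²).
σ_p = √2.5074 = 1.583%.
At 90%, z = 1.282.
VaR = 1.282 × 1.583% = 2.029%; on $75,000,000 that is $1,521,750.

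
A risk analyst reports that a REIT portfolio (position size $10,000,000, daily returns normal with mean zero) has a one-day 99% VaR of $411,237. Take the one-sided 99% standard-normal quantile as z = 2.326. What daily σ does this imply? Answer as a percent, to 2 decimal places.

1.77%

VaR as a fraction: $411,237 / $10,000,000 = 4.112%.
σ = VaR / z = 4.112% / 2.326 = 1.768%.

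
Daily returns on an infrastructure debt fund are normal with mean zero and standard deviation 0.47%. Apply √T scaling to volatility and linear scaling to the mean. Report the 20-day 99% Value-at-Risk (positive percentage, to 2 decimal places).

At 99%, z = 2.326.
σ_{20d} = 0.47% × √20 = 2.102%.
VaR = 2.326 × 2.102% = 4.889%.

4.89%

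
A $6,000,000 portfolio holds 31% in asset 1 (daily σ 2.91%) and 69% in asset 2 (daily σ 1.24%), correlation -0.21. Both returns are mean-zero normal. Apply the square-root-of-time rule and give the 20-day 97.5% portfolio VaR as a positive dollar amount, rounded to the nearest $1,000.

σ_p = √(0.31²·2.91² + 0.69²·1.24² + 2·-0.21·0.31·0.69·2.91·1.24) = 1.105%.
σ_{20d} = 1.105% × √20 = 4.942%.
z(97.5%) = 1.960.
VaR = 1.960 × 4.942% = 9.686%; on $6,000,000 that is $581,160.

$581,000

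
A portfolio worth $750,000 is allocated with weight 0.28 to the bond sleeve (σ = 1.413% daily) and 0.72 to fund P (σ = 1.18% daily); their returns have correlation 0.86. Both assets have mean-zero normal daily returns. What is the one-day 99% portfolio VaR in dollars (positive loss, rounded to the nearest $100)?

$21,100

σ_p² = 0.28²·1.413² + 0.72²·1.18² + 2·0.86·0.28·0.72·1.413·1.18 = 1.4565 (%²).
σ_p = √1.4565 = 1.207%.
At 99%, z = 2.326.
VaR = 2.326 × 1.207% = 2.807%; on $750,000 that is $21,052.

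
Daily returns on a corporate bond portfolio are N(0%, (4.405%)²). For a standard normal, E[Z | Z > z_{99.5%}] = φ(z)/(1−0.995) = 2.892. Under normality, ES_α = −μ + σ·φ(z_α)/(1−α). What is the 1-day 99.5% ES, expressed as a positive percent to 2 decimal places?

ES = 4.405% × 2.892 = 12.739%.

12.74%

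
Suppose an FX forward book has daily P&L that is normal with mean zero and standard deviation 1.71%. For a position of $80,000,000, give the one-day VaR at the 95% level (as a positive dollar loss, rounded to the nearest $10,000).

$2,250,000

At 95% one-sided, z = 1.645.
VaR = z·σ = 1.645 × 1.71% = 2.813%.
On $80,000,000: 0.02813 × $80,000,000 = $2,250,400.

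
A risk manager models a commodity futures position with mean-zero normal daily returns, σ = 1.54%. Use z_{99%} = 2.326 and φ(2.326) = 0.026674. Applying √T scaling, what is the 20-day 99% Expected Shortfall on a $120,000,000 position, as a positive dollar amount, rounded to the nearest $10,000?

$22,040,000

σ_{20d} = 1.54% × √20 = 6.887%.
ES multiplier = φ(z)/(1−α) = 0.026674/0.01 = 2.667.
ES = 6.887% × 2.667 = 18.368%; on $120,000,000: $22,041,600.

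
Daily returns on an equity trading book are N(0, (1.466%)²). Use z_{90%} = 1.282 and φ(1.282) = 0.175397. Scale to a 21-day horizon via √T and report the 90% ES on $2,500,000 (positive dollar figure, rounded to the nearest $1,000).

$295,000

σ_{21d} = 1.466% × √21 = 6.718%.
ES multiplier = φ(z)/(1−α) = 0.175397/0.1 = 1.754.
ES = 6.718% × 1.754 = 11.783%; on $2,500,000: $294,575.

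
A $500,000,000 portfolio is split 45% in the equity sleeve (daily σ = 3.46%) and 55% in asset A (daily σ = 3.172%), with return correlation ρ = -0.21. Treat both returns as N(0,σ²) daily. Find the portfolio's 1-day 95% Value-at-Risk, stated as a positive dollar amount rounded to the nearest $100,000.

$17,100,000

σ_p² = 0.45²·3.46² + 0.55²·3.172² + 2·-0.21·0.45·0.55·3.46·3.172 = 4.3270 (%²).
σ_p = √4.3270 = 2.080%.
At 95%, z = 1.645.
VaR = 1.645 × 2.080% = 3.422%; on $500,000,000 that is $17,110,000.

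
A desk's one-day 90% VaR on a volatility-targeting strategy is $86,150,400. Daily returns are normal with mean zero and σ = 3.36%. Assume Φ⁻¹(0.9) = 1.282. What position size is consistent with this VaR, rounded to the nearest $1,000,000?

VaR as a fraction of value: z·σ = 1.282 × 3.36% = 4.30752%.
Position = $86,150,400 / 0.0430752 = $2,000,000,000.

$2,000,000,000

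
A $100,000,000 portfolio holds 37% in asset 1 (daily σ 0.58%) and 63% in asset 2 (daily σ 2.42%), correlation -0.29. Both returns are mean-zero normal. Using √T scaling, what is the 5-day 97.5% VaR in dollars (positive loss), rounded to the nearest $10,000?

$6,470,000

σ_p = √(0.37²·0.58² + 0.63²·2.42² + 2·-0.29·0.37·0.63·0.58·2.42) = 1.477%.
σ_{5d} = 1.477% × √5 = 3.303%.
z(97.5%) = 1.960.
VaR = 1.960 × 3.303% = 6.474%; on $100,000,000 that is $6,474,000.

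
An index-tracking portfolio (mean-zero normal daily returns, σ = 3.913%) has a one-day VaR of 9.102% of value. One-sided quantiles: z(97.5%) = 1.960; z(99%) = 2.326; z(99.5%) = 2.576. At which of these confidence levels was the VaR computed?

99%

Implied z = VaR/σ = 9.102 / 3.913 = 2.326.
This matches z(99%) = 2.326.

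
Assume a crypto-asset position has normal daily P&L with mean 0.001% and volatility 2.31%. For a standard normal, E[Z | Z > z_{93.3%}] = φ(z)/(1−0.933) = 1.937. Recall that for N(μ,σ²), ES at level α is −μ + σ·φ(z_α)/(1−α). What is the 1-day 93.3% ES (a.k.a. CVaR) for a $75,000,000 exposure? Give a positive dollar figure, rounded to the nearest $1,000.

ES = −(0.001%) + 2.31% × 1.937 = 4.473%.
On $75,000,000: 0.04473 × $75,000,000 = $3,354,750.

$3,355,000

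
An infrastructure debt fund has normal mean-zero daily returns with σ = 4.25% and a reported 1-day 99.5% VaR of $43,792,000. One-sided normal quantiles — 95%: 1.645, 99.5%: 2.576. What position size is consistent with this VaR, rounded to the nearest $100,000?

VaR as a fraction of value: z·σ = 2.576 × 4.25% = 10.948%.
Position = $43,792,000 / 0.10948 = $400,000,000.

$400,000,000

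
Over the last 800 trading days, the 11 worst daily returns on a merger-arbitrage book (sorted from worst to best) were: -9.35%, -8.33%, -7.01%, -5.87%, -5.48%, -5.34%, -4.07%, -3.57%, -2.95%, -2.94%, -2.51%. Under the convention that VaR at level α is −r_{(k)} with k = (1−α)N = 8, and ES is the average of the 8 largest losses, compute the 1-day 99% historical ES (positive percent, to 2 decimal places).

6.13%

The 8 worst returns sum to -49.02%.
ES = −(-49.02%) / 8 = 6.1275% ≈ 6.13%.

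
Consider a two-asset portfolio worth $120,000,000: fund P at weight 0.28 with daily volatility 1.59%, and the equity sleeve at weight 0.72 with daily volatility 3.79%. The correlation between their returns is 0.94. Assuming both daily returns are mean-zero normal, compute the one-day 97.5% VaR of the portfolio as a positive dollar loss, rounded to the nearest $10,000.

σ_p² = 0.28²·1.59² + 0.72²·3.79² + 2·0.94·0.28·0.72·1.59·3.79 = 9.9285 (%²).
σ_p = √9.9285 = 3.151%.
At 97.5%, z = 1.960.
VaR = 1.960 × 3.151% = 6.176%; on $120,000,000 that is $7,411,200.

$7,410,000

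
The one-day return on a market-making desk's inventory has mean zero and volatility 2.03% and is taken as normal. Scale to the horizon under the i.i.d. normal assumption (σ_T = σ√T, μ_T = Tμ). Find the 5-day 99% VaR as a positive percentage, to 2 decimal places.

10.56%

At 99%, z = 2.326.
σ_{5d} = 2.03% × √5 = 4.539%.
VaR = 2.326 × 4.539% = 10.558%.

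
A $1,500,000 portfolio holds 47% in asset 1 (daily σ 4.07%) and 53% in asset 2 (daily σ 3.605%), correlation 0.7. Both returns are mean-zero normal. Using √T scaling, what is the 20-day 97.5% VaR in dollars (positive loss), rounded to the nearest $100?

σ_p = √(0.47²·4.07² + 0.53²·3.605² + 2·0.7·0.47·0.53·4.07·3.605) = 3.525%.
σ_{20d} = 3.525% × √20 = 15.764%.
z(97.5%) = 1.960.
VaR = 1.960 × 15.764% = 30.897%; on $1,500,000 that is $463,455.

$463,500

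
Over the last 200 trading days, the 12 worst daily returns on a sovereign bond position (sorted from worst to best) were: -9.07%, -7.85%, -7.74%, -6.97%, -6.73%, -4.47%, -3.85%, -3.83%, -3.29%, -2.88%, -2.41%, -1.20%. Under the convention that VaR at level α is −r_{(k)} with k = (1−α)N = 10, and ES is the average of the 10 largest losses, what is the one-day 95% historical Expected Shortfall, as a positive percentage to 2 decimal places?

5.67%

The 10 worst returns sum to -56.68%.
ES = −(-56.68%) / 10 = 5.668% ≈ 5.67%.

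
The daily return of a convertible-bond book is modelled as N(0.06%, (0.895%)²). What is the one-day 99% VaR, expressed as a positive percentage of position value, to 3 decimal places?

2.022%

At 99% one-sided, z = 2.326.
VaR = −μ + z·σ = −(0.06%) + 2.326 × 0.895% = 2.022%.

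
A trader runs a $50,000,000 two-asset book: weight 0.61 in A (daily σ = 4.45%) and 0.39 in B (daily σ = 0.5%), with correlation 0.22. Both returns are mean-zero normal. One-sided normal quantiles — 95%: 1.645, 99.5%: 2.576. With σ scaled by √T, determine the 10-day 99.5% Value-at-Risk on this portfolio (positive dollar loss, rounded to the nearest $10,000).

σ_p = √(0.61²·4.45² + 0.39²·0.5² + 2·0.22·0.61·0.39·4.45·0.5) = 2.764%.
σ_{10d} = 2.764% × √10 = 8.741%.
VaR = 2.576 × 8.741% = 22.517%; on $50,000,000 that is $11,258,500.

$11,260,000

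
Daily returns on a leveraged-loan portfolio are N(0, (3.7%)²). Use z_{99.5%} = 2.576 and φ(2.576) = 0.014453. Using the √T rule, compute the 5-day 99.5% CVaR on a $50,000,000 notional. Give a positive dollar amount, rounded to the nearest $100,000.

σ_{5d} = 3.7% × √5 = 8.273%.
ES multiplier = φ(z)/(1−α) = 0.014453/0.005 = 2.891.
ES = 8.273% × 2.891 = 23.917%; on $50,000,000: $11,958,500.

$12,000,000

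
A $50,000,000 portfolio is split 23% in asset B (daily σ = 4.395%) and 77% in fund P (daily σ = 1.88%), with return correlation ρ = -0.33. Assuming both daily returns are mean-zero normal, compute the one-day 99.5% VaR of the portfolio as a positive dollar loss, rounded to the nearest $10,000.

$1,890,000

σ_p² = 0.23²·4.395² + 0.77²·1.88² + 2·-0.33·0.23·0.77·4.395·1.88 = 2.1516 (%²).
σ_p = √2.1516 = 1.467%.
At 99.5%, z = 2.576.
VaR = 2.576 × 1.467% = 3.779%; on $50,000,000 that is $1,889,500.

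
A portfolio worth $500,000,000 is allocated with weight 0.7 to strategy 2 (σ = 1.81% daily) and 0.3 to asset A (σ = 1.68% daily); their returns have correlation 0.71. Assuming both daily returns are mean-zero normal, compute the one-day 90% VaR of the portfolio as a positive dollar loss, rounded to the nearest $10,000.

σ_p² = 0.7²·1.81² + 0.3²·1.68² + 2·0.71·0.7·0.3·1.81·1.68 = 2.7661 (%²).
σ_p = √2.7661 = 1.663%.
At 90%, z = 1.282.
VaR = 1.282 × 1.663% = 2.132%; on $500,000,000 that is $10,660,000.

$10,660,000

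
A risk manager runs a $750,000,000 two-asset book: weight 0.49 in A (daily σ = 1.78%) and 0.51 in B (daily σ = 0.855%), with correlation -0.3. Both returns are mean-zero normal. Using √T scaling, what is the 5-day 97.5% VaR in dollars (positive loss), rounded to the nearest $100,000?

$27,900,000

σ_p = √(0.49²·1.78² + 0.51²·0.855² + 2·-0.3·0.49·0.51·1.78·0.855) = 0.850%.
σ_{5d} = 0.850% × √5 = 1.901%.
z(97.5%) = 1.960.
VaR = 1.960 × 1.901% = 3.726%; on $750,000,000 that is $27,945,000.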